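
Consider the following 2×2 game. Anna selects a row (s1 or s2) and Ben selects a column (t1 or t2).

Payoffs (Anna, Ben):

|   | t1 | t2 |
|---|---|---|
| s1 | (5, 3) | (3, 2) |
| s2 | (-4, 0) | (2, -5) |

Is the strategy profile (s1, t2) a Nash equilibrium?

No

At (s1, t2), Anna earns 3; switching to s2 would give 2, so Anna has no profitable deviation.
Ben earns 2; switching to t1 would give 3, so Ben would deviate.
Since at least one player can profitably deviate, this is not a Nash equilibrium.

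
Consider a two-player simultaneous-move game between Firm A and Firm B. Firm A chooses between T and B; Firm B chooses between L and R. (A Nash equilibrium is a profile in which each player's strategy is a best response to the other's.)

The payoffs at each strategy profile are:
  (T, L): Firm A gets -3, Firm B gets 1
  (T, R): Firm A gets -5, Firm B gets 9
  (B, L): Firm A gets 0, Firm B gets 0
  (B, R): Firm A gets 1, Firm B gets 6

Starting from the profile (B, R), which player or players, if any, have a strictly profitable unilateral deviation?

Firm A at (B, R) earns 1; deviating to T yields -5 — not better.
Firm B earns 6; deviating to L yields 0 — not better.
Neither player can strictly improve; the profile is a Nash equilibrium.

Neither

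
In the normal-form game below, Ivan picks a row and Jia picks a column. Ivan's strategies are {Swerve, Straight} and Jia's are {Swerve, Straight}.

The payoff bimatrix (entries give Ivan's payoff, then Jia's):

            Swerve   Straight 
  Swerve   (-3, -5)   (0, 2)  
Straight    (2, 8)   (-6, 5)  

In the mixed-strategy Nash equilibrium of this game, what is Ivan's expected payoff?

First find q, the probability Jia plays Swerve, from Ivan's indifference between Swerve and Straight: −3q = 2q − 6(1−q), giving q = 6/11.
Since Ivan is indifferent in equilibrium, Ivan's expected payoff equals the payoff from either row against (6/11, 5/11). Using Swerve: −3(6/11) = -18/11.

-18/11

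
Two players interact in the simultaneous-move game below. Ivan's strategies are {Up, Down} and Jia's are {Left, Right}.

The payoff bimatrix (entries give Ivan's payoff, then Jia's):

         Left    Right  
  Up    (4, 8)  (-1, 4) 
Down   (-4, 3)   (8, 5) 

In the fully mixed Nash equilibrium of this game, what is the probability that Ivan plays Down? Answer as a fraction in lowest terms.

2/3

Let r be the probability that Ivan plays Up. In a completely mixed equilibrium, Jia must be indifferent between Left and Right.
Jia's expected payoff from Left is 8r + 3(1−r); from Right it is 4r + 5(1−r).
Setting these equal: 5r + 3 = −r + 5, so r = 1/3.
Therefore Ivan plays Down with probability 1 − 1/3 = 2/3.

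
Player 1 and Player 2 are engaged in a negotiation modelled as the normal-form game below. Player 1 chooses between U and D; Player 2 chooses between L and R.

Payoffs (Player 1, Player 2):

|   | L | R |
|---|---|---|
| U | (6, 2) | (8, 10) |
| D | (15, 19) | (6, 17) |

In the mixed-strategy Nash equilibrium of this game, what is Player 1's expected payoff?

84/11

First find q, the probability Player 2 plays L, from Player 1's indifference between U and D: 6q + 8(1−q) = 15q + 6(1−q), giving q = 2/11.
Since Player 1 is indifferent in equilibrium, Player 1's expected payoff equals the payoff from either row against (2/11, 9/11). Using U: 6(2/11) + 8(9/11) = 84/11.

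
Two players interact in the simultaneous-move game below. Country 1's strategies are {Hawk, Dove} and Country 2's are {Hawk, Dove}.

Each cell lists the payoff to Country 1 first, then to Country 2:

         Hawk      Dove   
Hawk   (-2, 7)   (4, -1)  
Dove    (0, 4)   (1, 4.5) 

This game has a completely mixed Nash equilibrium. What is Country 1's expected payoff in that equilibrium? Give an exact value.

First find y, the probability Country 2 plays Hawk, from Country 1's indifference between Hawk and Dove: −2y + 4(1−y) = (1−y), giving y = 3/5.
Since Country 1 is indifferent in equilibrium, Country 1's expected payoff equals the payoff from either row against (3/5, 2/5). Using Hawk: −2(3/5) + 4(2/5) = 2/5.

2/5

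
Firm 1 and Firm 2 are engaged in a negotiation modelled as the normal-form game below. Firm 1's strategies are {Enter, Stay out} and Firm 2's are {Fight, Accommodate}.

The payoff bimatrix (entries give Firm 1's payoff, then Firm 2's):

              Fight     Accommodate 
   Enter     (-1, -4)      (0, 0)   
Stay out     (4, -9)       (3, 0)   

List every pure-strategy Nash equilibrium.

(Stay out, Accommodate)

(Enter, Fight): Firm 1 prefers Stay out (4 > -1); Firm 2 prefers Accommodate (0 > -4) — not an equilibrium.
(Enter, Accommodate): Firm 1 prefers Stay out (3 > 0) — not an equilibrium.
(Stay out, Fight): Firm 2 prefers Accommodate (0 > -9) — not an equilibrium.
(Stay out, Accommodate): Firm 1 gets 3 ≥ 0 from Enter, and Firm 2 gets 0 ≥ -9 from Fight — Nash equilibrium.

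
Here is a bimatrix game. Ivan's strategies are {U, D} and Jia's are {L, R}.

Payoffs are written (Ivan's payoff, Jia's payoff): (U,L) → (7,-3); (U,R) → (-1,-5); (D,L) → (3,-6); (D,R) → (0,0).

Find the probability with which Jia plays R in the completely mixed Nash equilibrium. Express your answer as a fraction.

4/5

Let c be the probability that Jia plays L. In a completely mixed equilibrium, Ivan must be indifferent between U and D.
Ivan's expected payoff from U is 7c − (1−c); from D it is 3c.
Setting these equal: 8c − 1 = 3c, so c = 1/5.
Therefore Jia plays R with probability 1 − 1/5 = 4/5.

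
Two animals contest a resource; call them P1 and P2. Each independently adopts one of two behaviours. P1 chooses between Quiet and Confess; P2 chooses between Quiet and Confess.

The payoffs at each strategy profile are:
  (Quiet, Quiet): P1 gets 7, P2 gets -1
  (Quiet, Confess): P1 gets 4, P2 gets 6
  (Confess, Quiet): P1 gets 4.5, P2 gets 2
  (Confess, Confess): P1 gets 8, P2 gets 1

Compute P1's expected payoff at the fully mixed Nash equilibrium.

76/13

First find y, the probability P2 plays Quiet, from P1's indifference between Quiet and Confess: 7y + 4(1−y) = 4.5y + 8(1−y), giving y = 8/13.
Since P1 is indifferent in equilibrium, P1's expected payoff equals the payoff from either row against (8/13, 5/13). Using Quiet: 7(8/13) + 4(5/13) = 76/13.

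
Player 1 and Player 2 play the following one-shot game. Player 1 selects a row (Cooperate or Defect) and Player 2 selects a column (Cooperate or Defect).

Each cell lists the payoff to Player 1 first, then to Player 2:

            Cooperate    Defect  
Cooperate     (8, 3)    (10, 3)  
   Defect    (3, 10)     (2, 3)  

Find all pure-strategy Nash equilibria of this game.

(Cooperate, Cooperate): Player 1 gets 8 ≥ 3 from Defect, and Player 2 gets 3 ≥ 3 from Defect — Nash equilibrium.
(Cooperate, Defect): Player 1 gets 10 ≥ 2 from Defect, and Player 2 gets 3 ≥ 3 from Cooperate — Nash equilibrium.
(Defect, Cooperate): Player 1 prefers Cooperate (8 > 3) — not an equilibrium.
(Defect, Defect): Player 1 prefers Cooperate (10 > 2); Player 2 prefers Cooperate (10 > 3) — not an equilibrium.

(Cooperate, Cooperate) and (Cooperate, Defect)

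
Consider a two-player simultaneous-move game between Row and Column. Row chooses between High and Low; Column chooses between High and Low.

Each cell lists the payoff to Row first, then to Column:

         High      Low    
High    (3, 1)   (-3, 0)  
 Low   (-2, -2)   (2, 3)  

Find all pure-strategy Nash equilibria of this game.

(High, High) and (Low, Low)

(High, High): Row gets 3 ≥ -2 from Low, and Column gets 1 ≥ 0 from Low — Nash equilibrium.
(High, Low): Row prefers Low (2 > -3); Column prefers High (1 > 0) — not an equilibrium.
(Low, High): Row prefers High (3 > -2); Column prefers Low (3 > -2) — not an equilibrium.
(Low, Low): Row gets 2 ≥ -3 from High, and Column gets 3 ≥ -2 from High — Nash equilibrium.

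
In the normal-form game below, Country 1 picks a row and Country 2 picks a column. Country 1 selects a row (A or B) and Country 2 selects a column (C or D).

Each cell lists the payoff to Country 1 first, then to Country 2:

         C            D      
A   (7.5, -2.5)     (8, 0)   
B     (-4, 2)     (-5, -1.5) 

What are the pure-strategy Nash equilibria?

(A, D)

(A, C): Country 2 prefers D (0 > -2.5) — not an equilibrium.
(A, D): Country 1 gets 8 ≥ -5 from B, and Country 2 gets 0 ≥ -2.5 from C — Nash equilibrium.
(B, C): Country 1 prefers A (7.5 > -4) — not an equilibrium.
(B, D): Country 1 prefers A (8 > -5); Country 2 prefers C (2 > -1.5) — not an equilibrium.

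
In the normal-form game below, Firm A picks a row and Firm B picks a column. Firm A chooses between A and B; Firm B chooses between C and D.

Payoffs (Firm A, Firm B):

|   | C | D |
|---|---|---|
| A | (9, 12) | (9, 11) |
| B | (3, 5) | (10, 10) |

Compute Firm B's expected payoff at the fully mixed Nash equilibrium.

65/6

First find p, the probability Firm A plays A, from Firm B's indifference between C and D: 12p + 5(1−p) = 11p + 10(1−p), giving p = 5/6.
Since Firm B is indifferent in equilibrium, Firm B's expected payoff equals the payoff from either column against (5/6, 1/6). Using C: 12(5/6) + 5(1/6) = 65/6.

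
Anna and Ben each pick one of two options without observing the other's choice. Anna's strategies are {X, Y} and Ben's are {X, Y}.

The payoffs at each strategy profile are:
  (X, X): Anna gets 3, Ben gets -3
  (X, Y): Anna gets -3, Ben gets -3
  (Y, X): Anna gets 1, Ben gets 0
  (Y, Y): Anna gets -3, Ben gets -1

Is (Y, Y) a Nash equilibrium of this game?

At (Y, Y), Anna earns -3; switching to X would give -3, so Anna has no profitable deviation.
Ben earns -1; switching to X would give 0, so Ben would deviate.
Since at least one player can profitably deviate, this is not a Nash equilibrium.

No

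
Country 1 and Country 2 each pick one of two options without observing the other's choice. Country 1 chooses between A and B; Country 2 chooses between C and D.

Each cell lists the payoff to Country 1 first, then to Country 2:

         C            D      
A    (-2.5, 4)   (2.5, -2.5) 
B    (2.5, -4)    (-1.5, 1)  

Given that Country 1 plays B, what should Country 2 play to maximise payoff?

D

Against B, Country 2 earns -4 from C and 1 from D.
So D is the best response.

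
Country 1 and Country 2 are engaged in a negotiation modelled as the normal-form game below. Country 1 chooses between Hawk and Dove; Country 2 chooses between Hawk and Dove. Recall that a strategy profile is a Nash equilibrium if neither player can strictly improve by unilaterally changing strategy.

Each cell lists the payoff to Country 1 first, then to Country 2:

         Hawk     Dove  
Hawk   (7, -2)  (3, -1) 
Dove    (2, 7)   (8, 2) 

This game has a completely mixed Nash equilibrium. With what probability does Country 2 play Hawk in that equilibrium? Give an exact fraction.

Let y be the probability that Country 2 plays Hawk. In a completely mixed equilibrium, Country 1 must be indifferent between Hawk and Dove.
Country 1's expected payoff from Hawk is 7y + 3(1−y); from Dove it is 2y + 8(1−y).
Setting these equal: 4y + 3 = −6y + 8, so y = 1/2.

1/2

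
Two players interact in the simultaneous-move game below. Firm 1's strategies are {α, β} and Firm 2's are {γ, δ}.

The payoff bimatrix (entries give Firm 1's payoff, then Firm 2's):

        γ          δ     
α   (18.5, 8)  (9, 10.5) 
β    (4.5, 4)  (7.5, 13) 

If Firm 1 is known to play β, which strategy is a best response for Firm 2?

Against β, Firm 2 earns 4 from γ and 13 from δ.
So δ is the best response.

δ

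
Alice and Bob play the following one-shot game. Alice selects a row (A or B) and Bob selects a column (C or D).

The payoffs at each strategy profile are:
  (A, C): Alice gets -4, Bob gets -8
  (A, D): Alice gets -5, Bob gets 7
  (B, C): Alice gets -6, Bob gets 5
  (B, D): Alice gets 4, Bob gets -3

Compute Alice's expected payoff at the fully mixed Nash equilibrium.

First find q, the probability Bob plays C, from Alice's indifference between A and B: −4q − 5(1−q) = −6q + 4(1−q), giving q = 9/11.
Since Alice is indifferent in equilibrium, Alice's expected payoff equals the payoff from either row against (9/11, 2/11). Using A: −4(9/11) − 5(2/11) = -46/11.

-46/11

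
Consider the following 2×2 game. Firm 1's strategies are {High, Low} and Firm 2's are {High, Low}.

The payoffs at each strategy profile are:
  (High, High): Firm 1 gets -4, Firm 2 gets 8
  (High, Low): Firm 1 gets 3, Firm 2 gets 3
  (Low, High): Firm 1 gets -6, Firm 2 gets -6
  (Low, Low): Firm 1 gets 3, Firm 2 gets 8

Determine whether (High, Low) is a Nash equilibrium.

No

At (High, Low), Firm 1 earns 3; switching to Low would give 3, so Firm 1 has no profitable deviation.
Firm 2 earns 3; switching to High would give 8, so Firm 2 would deviate.
Since at least one player can profitably deviate, this is not a Nash equilibrium.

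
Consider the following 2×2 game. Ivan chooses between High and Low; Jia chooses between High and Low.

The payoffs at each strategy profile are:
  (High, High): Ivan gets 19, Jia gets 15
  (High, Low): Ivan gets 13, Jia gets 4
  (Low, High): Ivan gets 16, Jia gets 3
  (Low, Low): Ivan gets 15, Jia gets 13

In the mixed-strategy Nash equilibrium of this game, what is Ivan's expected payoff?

77/5

First find y, the probability Jia plays High, from Ivan's indifference between High and Low: 19y + 13(1−y) = 16y + 15(1−y), giving y = 2/5.
Since Ivan is indifferent in equilibrium, Ivan's expected payoff equals the payoff from either row against (2/5, 3/5). Using High: 19(2/5) + 13(3/5) = 77/5.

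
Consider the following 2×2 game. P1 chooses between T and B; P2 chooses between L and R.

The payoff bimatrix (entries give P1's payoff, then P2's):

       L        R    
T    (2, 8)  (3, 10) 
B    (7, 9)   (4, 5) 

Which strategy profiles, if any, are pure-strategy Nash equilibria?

(T, L): P1 prefers B (7 > 2); P2 prefers R (10 > 8) — not an equilibrium.
(T, R): P1 prefers B (4 > 3) — not an equilibrium.
(B, L): P1 gets 7 ≥ 2 from T, and P2 gets 9 ≥ 5 from R — Nash equilibrium.
(B, R): P2 prefers L (9 > 5) — not an equilibrium.

(B, L)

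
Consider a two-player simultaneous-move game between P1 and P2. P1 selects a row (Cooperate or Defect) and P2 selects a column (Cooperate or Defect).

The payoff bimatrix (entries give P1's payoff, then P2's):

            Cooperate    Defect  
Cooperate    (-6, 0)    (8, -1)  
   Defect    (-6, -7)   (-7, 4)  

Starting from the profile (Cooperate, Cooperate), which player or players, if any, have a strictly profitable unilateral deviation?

P1 at (Cooperate, Cooperate) earns -6; deviating to Defect yields -6 — not better.
P2 earns 0; deviating to Defect yields -1 — not better.
Neither player can strictly improve; the profile is a Nash equilibrium.

Neither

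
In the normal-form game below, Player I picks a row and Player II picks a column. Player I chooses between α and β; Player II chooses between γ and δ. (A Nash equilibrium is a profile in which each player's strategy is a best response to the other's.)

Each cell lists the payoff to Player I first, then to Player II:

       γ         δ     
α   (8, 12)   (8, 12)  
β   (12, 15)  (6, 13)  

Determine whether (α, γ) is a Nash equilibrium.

No

At (α, γ), Player I earns 8; switching to β would give 12, so Player I would deviate.
Player II earns 12; switching to δ would give 12, so Player II has no profitable deviation.
Since at least one player can profitably deviate, this is not a Nash equilibrium.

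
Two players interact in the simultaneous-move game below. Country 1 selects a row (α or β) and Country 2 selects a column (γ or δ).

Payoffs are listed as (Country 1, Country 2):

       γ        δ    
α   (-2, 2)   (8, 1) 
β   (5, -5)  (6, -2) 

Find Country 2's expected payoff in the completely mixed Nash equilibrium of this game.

First find x, the probability Country 1 plays α, from Country 2's indifference between γ and δ: 2x − 5(1−x) = x − 2(1−x), giving x = 3/4.
Since Country 2 is indifferent in equilibrium, Country 2's expected payoff equals the payoff from either column against (3/4, 1/4). Using γ: 2(3/4) − 5(1/4) = 1/4.

1/4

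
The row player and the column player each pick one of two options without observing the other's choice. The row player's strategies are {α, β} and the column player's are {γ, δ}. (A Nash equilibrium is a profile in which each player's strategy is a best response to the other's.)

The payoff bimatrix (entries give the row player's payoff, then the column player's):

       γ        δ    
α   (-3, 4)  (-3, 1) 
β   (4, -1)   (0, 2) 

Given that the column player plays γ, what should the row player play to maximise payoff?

Against γ, the row player earns -3 from α and 4 from β.
So β is the best response.

β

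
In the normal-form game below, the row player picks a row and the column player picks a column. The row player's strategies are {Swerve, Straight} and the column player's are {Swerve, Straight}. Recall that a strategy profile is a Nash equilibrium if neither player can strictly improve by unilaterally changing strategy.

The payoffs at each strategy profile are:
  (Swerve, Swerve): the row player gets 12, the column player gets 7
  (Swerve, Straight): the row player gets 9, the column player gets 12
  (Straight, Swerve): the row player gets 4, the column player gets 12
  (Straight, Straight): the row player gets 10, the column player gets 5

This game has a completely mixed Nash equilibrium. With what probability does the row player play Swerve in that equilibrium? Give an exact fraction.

Let r be the probability that the row player plays Swerve. In a completely mixed equilibrium, the column player must be indifferent between Swerve and Straight.
The column player's expected payoff from Swerve is 7r + 12(1−r); from Straight it is 12r + 5(1−r).
Setting these equal: −5r + 12 = 7r + 5, so r = 7/12.

7/12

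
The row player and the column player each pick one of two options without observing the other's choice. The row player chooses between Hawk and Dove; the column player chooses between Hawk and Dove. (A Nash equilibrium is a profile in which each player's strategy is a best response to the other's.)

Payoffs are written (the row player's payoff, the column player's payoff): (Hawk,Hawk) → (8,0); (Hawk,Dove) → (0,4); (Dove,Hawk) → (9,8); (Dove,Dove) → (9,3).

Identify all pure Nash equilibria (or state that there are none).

(Hawk, Hawk): the row player prefers Dove (9 > 8); the column player prefers Dove (4 > 0) — not an equilibrium.
(Hawk, Dove): the row player prefers Dove (9 > 0) — not an equilibrium.
(Dove, Hawk): the row player gets 9 ≥ 8 from Hawk, and the column player gets 8 ≥ 3 from Dove — Nash equilibrium.
(Dove, Dove): the column player prefers Hawk (8 > 3) — not an equilibrium.

(Dove, Hawk)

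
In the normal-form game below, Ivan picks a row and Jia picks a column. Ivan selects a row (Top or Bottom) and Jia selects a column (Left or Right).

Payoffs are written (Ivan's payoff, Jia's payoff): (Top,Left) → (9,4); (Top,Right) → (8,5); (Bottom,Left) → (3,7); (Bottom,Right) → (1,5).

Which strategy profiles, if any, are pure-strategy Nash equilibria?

(Top, Right)

(Top, Left): Jia prefers Right (5 > 4) — not an equilibrium.
(Top, Right): Ivan gets 8 ≥ 1 from Bottom, and Jia gets 5 ≥ 4 from Left — Nash equilibrium.
(Bottom, Left): Ivan prefers Top (9 > 3) — not an equilibrium.
(Bottom, Right): Ivan prefers Top (8 > 1); Jia prefers Left (7 > 5) — not an equilibrium.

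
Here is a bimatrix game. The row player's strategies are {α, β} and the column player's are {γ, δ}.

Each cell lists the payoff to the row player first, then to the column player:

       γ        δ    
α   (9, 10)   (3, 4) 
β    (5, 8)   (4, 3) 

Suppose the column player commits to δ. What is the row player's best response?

β

Against δ, the row player earns 3 from α and 4 from β.
So β is the best response.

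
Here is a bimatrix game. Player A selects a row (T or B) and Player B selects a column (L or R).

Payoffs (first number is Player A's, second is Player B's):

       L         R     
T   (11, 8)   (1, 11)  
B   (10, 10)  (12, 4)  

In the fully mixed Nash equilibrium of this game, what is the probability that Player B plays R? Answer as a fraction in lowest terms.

1/12

Let y be the probability that Player B plays L. In a completely mixed equilibrium, Player A must be indifferent between T and B.
Player A's expected payoff from T is 11y + (1−y); from B it is 10y + 12(1−y).
Setting these equal: 10y + 1 = −2y + 12, so y = 11/12.
Therefore Player B plays R with probability 1 − 11/12 = 1/12.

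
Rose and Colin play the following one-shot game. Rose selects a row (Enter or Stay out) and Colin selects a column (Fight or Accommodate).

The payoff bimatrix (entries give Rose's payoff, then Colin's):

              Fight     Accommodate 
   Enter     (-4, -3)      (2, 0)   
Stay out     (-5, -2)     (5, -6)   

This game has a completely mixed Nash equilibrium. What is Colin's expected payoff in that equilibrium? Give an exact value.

First find x, the probability Rose plays Enter, from Colin's indifference between Fight and Accommodate: −3x − 2(1−x) = −6(1−x), giving x = 4/7.
Since Colin is indifferent in equilibrium, Colin's expected payoff equals the payoff from either column against (4/7, 3/7). Using Fight: −3(4/7) − 2(3/7) = -18/7.

-18/7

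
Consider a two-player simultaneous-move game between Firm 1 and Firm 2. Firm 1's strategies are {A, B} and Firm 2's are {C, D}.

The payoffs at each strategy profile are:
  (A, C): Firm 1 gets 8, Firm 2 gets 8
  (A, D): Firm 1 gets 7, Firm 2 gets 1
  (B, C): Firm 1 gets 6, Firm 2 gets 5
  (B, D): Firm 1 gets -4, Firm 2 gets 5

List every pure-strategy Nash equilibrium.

(A, C)

(A, C): Firm 1 gets 8 ≥ 6 from B, and Firm 2 gets 8 ≥ 1 from D — Nash equilibrium.
(A, D): Firm 2 prefers C (8 > 1) — not an equilibrium.
(B, C): Firm 1 prefers A (8 > 6) — not an equilibrium.
(B, D): Firm 1 prefers A (7 > -4) — not an equilibrium.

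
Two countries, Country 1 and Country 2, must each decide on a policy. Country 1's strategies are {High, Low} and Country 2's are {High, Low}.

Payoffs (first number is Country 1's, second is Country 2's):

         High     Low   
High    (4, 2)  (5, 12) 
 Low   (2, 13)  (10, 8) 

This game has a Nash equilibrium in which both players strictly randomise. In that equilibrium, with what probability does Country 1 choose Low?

2/3

Let r be the probability that Country 1 plays High. In a completely mixed equilibrium, Country 2 must be indifferent between High and Low.
Country 2's expected payoff from High is 2r + 13(1−r); from Low it is 12r + 8(1−r).
Setting these equal: −11r + 13 = 4r + 8, so r = 1/3.
Therefore Country 1 plays Low with probability 1 − 1/3 = 2/3.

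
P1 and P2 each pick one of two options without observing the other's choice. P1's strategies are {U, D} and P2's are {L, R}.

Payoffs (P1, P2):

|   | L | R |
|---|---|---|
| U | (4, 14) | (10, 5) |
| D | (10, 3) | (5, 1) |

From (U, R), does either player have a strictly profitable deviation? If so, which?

P2

P1 at (U, R) earns 10; deviating to D yields 5 — not better.
P2 earns 5; deviating to L yields 14 — a strict improvement.
Only P2 has a strictly profitable deviation.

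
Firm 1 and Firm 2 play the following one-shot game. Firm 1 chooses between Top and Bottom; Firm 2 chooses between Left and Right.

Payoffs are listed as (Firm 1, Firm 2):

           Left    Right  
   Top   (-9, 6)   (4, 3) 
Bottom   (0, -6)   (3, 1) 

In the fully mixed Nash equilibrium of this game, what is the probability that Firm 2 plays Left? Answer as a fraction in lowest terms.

1/10

Let y be the probability that Firm 2 plays Left. In a completely mixed equilibrium, Firm 1 must be indifferent between Top and Bottom.
Firm 1's expected payoff from Top is −9y + 4(1−y); from Bottom it is 3(1−y).
Setting these equal: −13y + 4 = −3y + 3, so y = 1/10.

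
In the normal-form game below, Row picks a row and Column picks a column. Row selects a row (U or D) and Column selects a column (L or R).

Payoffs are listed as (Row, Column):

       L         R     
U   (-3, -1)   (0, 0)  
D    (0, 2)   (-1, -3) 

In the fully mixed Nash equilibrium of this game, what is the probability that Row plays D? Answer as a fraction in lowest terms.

Let x be the probability that Row plays U. In a completely mixed equilibrium, Column must be indifferent between L and R.
Column's expected payoff from L is −x + 2(1−x); from R it is −3(1−x).
Setting these equal: −3x + 2 = 3x − 3, so x = 5/6.
Therefore Row plays D with probability 1 − 5/6 = 1/6.

1/6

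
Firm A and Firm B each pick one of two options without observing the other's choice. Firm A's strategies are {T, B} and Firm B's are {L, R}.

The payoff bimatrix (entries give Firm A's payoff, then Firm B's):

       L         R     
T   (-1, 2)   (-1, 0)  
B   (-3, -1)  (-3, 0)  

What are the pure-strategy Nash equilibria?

(T, L): Firm A gets -1 ≥ -3 from B, and Firm B gets 2 ≥ 0 from R — Nash equilibrium.
(T, R): Firm B prefers L (2 > 0) — not an equilibrium.
(B, L): Firm A prefers T (-1 > -3); Firm B prefers R (0 > -1) — not an equilibrium.
(B, R): Firm A prefers T (-1 > -3) — not an equilibrium.

(T, L)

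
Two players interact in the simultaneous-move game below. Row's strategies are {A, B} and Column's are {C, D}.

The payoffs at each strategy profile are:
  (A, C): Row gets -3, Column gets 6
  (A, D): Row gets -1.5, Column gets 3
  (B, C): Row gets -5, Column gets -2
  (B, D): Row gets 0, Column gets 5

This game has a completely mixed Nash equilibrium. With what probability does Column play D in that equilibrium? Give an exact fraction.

4/7

Let c be the probability that Column plays C. In a completely mixed equilibrium, Row must be indifferent between A and B.
Row's expected payoff from A is −3c − 1.5(1−c); from B it is −5c.
Setting these equal: −1.5c − 1.5 = −5c, so c = 3/7.
Therefore Column plays D with probability 1 − 3/7 = 4/7.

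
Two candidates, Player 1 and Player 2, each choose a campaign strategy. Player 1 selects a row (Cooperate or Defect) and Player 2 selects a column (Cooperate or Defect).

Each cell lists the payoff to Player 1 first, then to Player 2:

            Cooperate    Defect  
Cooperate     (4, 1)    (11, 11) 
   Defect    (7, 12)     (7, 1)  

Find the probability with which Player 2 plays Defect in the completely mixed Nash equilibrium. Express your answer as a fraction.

3/7

Let y be the probability that Player 2 plays Cooperate. In a completely mixed equilibrium, Player 1 must be indifferent between Cooperate and Defect.
Player 1's expected payoff from Cooperate is 4y + 11(1−y); from Defect it is 7y + 7(1−y).
Setting these equal: −7y + 11 = 7, so y = 4/7.
Therefore Player 2 plays Defect with probability 1 − 4/7 = 3/7.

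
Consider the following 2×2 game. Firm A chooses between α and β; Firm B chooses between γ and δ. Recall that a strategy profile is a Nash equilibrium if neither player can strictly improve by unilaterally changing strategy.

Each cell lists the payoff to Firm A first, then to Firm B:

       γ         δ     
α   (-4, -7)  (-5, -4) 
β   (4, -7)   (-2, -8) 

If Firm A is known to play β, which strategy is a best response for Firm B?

γ

Against β, Firm B earns -7 from γ and -8 from δ.
So γ is the best response.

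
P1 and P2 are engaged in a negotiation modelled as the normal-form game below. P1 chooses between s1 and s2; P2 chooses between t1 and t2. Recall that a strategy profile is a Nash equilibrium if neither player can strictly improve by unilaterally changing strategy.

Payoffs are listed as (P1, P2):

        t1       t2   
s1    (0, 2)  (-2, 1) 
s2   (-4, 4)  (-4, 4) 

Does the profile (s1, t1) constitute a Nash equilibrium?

Yes

At (s1, t1), P1 earns 0; switching to s2 would give -4, so P1 has no profitable deviation.
P2 earns 2; switching to t2 would give 1, so P2 has no profitable deviation.
Neither player can gain by a unilateral deviation, so this profile is a Nash equilibrium.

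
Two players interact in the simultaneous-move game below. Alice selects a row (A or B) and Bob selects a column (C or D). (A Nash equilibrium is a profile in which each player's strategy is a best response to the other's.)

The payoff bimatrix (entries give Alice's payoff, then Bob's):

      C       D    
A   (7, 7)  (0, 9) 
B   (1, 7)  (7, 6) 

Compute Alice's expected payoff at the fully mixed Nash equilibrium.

49/13

First find y, the probability Bob plays C, from Alice's indifference between A and B: 7y = y + 7(1−y), giving y = 7/13.
Since Alice is indifferent in equilibrium, Alice's expected payoff equals the payoff from either row against (7/13, 6/13). Using A: 7(7/13) = 49/13.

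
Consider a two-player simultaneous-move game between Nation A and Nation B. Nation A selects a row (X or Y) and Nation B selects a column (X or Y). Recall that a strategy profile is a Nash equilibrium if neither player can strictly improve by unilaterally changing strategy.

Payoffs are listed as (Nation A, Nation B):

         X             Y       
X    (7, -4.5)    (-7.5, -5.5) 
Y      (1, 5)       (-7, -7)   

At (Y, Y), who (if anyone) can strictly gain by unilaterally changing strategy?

Nation A at (Y, Y) earns -7; deviating to X yields -7.5 — not better.
Nation B earns -7; deviating to X yields 5 — a strict improvement.
Only Nation B has a strictly profitable deviation.

Nation B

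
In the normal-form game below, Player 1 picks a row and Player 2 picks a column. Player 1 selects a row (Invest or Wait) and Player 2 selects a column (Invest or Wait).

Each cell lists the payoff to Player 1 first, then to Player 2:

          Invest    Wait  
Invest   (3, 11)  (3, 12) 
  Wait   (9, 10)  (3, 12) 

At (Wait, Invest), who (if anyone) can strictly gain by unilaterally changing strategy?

Player 2

Player 1 at (Wait, Invest) earns 9; deviating to Invest yields 3 — not better.
Player 2 earns 10; deviating to Wait yields 12 — a strict improvement.
Only Player 2 has a strictly profitable deviation.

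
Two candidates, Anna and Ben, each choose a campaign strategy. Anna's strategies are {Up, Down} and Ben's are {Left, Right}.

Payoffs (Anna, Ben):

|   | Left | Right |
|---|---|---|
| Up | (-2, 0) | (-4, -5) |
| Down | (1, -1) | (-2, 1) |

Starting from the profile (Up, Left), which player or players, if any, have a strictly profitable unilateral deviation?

Anna at (Up, Left) earns -2; deviating to Down yields 1 — a strict improvement.
Ben earns 0; deviating to Right yields -5 — not better.
Only Anna has a strictly profitable deviation.

Anna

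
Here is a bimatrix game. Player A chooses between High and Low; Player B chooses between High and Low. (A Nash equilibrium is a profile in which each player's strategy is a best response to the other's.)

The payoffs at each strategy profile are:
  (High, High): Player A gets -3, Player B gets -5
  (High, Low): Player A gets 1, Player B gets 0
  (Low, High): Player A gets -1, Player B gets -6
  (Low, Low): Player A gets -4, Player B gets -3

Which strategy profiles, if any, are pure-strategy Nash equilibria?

(High, High): Player A prefers Low (-1 > -3); Player B prefers Low (0 > -5) — not an equilibrium.
(High, Low): Player A gets 1 ≥ -4 from Low, and Player B gets 0 ≥ -5 from High — Nash equilibrium.
(Low, High): Player B prefers Low (-3 > -6) — not an equilibrium.
(Low, Low): Player A prefers High (1 > -4) — not an equilibrium.

(High, Low)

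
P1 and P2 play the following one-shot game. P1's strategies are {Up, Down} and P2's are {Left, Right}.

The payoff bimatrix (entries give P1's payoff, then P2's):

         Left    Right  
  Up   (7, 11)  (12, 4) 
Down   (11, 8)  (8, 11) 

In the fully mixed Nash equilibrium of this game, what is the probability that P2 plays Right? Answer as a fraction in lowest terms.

1/2

Let y be the probability that P2 plays Left. In a completely mixed equilibrium, P1 must be indifferent between Up and Down.
P1's expected payoff from Up is 7y + 12(1−y); from Down it is 11y + 8(1−y).
Setting these equal: −5y + 12 = 3y + 8, so y = 1/2.
Therefore P2 plays Right with probability 1 − 1/2 = 1/2.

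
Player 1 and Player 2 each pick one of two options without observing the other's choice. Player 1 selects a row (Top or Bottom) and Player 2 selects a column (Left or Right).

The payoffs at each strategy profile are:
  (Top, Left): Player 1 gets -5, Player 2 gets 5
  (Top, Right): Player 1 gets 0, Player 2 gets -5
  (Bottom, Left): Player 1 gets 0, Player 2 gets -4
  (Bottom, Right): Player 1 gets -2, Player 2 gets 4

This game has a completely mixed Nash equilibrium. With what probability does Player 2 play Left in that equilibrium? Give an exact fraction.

2/7

Let c be the probability that Player 2 plays Left. In a completely mixed equilibrium, Player 1 must be indifferent between Top and Bottom.
Player 1's expected payoff from Top is −5c; from Bottom it is −2(1−c).
Setting these equal: −5c = 2c − 2, so c = 2/7.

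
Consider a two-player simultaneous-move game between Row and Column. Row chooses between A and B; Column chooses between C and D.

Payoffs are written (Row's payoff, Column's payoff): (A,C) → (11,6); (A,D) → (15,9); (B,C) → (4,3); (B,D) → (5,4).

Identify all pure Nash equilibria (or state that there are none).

(A, C): Column prefers D (9 > 6) — not an equilibrium.
(A, D): Row gets 15 ≥ 5 from B, and Column gets 9 ≥ 6 from C — Nash equilibrium.
(B, C): Row prefers A (11 > 4); Column prefers D (4 > 3) — not an equilibrium.
(B, D): Row prefers A (15 > 5) — not an equilibrium.

(A, D)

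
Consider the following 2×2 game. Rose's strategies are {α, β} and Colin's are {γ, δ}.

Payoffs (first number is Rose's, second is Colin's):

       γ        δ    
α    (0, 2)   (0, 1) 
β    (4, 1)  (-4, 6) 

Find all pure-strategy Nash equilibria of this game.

(α, γ): Rose prefers β (4 > 0) — not an equilibrium.
(α, δ): Colin prefers γ (2 > 1) — not an equilibrium.
(β, γ): Colin prefers δ (6 > 1) — not an equilibrium.
(β, δ): Rose prefers α (0 > -4) — not an equilibrium.

none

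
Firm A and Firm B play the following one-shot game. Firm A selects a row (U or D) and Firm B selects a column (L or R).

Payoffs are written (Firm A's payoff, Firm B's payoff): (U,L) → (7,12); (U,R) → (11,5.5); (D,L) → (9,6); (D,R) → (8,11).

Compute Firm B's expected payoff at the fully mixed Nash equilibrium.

198/23

First find x, the probability Firm A plays U, from Firm B's indifference between L and R: 12x + 6(1−x) = 5.5x + 11(1−x), giving x = 10/23.
Since Firm B is indifferent in equilibrium, Firm B's expected payoff equals the payoff from either column against (10/23, 13/23). Using L: 12(10/23) + 6(13/23) = 198/23.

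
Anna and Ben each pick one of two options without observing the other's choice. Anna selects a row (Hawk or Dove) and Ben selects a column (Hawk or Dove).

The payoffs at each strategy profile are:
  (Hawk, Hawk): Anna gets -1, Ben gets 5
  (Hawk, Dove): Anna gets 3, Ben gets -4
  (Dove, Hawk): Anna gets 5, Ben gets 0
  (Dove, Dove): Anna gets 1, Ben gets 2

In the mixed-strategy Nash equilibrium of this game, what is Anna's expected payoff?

2

First find q, the probability Ben plays Hawk, from Anna's indifference between Hawk and Dove: −q + 3(1−q) = 5q + (1−q), giving q = 1/4.
Since Anna is indifferent in equilibrium, Anna's expected payoff equals the payoff from either row against (1/4, 3/4). Using Hawk: −(1/4) + 3(3/4) = 2.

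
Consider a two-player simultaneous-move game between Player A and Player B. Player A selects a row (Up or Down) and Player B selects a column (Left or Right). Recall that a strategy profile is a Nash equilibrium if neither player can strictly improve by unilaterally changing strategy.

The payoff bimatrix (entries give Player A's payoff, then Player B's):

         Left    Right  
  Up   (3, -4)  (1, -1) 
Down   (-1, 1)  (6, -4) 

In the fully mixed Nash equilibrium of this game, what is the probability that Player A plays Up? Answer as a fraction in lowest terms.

5/8

Let p be the probability that Player A plays Up. In a completely mixed equilibrium, Player B must be indifferent between Left and Right.
Player B's expected payoff from Left is −4p + (1−p); from Right it is −p − 4(1−p).
Setting these equal: −5p + 1 = 3p − 4, so p = 5/8.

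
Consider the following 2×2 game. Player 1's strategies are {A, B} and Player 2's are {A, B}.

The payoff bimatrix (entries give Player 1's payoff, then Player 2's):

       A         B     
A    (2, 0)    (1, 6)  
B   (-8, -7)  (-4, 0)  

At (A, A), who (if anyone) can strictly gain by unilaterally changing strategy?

Player 2

Player 1 at (A, A) earns 2; deviating to B yields -8 — not better.
Player 2 earns 0; deviating to B yields 6 — a strict improvement.
Only Player 2 has a strictly profitable deviation.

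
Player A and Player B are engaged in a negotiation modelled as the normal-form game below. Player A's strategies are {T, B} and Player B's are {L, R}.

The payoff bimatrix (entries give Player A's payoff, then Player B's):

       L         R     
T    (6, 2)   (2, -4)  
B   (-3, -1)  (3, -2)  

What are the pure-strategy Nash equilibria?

(T, L): Player A gets 6 ≥ -3 from B, and Player B gets 2 ≥ -4 from R — Nash equilibrium.
(T, R): Player A prefers B (3 > 2); Player B prefers L (2 > -4) — not an equilibrium.
(B, L): Player A prefers T (6 > -3) — not an equilibrium.
(B, R): Player B prefers L (-1 > -2) — not an equilibrium.

(T, L)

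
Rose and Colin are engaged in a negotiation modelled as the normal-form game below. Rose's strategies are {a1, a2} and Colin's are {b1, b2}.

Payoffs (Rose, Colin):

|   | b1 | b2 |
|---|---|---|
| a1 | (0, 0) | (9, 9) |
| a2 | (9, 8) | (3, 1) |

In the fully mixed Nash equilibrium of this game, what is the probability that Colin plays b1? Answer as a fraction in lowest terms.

2/5

Let q be the probability that Colin plays b1. In a completely mixed equilibrium, Rose must be indifferent between a1 and a2.
Rose's expected payoff from a1 is 9(1−q); from a2 it is 9q + 3(1−q).
Setting these equal: −9q + 9 = 6q + 3, so q = 2/5.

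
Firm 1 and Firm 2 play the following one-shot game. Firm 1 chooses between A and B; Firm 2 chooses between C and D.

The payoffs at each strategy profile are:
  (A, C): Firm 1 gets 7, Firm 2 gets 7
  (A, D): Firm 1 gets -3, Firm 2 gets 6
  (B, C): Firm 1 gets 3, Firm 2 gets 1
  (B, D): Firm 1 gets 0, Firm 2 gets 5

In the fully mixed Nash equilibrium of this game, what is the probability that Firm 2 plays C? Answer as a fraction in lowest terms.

3/7

Let y be the probability that Firm 2 plays C. In a completely mixed equilibrium, Firm 1 must be indifferent between A and B.
Firm 1's expected payoff from A is 7y − 3(1−y); from B it is 3y.
Setting these equal: 10y − 3 = 3y, so y = 3/7.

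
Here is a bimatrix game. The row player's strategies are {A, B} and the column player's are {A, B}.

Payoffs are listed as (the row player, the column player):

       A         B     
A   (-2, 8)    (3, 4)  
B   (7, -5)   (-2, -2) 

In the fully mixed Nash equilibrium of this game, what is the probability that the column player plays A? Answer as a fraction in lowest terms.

5/14

Let q be the probability that the column player plays A. In a completely mixed equilibrium, the row player must be indifferent between A and B.
The row player's expected payoff from A is −2q + 3(1−q); from B it is 7q − 2(1−q).
Setting these equal: −5q + 3 = 9q − 2, so q = 5/14.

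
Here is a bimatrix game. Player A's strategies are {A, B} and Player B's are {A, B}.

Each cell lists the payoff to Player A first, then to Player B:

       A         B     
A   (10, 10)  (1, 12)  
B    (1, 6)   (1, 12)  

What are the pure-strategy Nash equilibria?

(A, A): Player B prefers B (12 > 10) — not an equilibrium.
(A, B): Player A gets 1 ≥ 1 from B, and Player B gets 12 ≥ 10 from A — Nash equilibrium.
(B, A): Player A prefers A (10 > 1); Player B prefers B (12 > 6) — not an equilibrium.
(B, B): Player A gets 1 ≥ 1 from A, and Player B gets 12 ≥ 6 from A — Nash equilibrium.

(A, B) and (B, B)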